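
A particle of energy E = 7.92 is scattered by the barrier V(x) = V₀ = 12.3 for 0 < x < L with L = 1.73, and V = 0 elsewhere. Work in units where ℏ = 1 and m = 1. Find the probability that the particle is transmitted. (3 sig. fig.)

T = 0.000131

Since E < V₀ the interior solution is evanescent with decay constant κ = √(2m(V₀ − E))/ℏ = 2.960.
κL = 5.120, sinh(κL) = 83.69.
The exact tunnelling result is T⁻¹ = 1 + V₀² sinh²(κL) / [4E(V₀ − E)] = 7638, so T = 0.000131.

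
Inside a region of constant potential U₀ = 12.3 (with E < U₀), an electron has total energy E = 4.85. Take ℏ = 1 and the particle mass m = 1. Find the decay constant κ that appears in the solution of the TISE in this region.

κ = 3.86

Since E < U₀ the TISE in this region is ψ'' = κ²ψ with κ = √(2m(U₀ − E))/ℏ.
κ = √(2 × 1 × 7.45) = 3.860.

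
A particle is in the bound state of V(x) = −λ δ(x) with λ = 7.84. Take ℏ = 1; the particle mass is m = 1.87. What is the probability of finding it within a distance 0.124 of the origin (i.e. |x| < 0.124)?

The normalised bound state is ψ = √κ e^{−κ|x|} with κ = mλ/ℏ² = 14.66.
P(|x| < d) = ∫_{−d}^{d} κ e^{−2κ|x|} dx = 1 − e^{−2κd} = 1 − e^{−3.636} = 0.9736.

P = 0.974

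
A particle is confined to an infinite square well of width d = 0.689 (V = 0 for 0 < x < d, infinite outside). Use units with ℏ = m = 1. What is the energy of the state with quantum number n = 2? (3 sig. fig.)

Requiring ψ(0) = ψ(d) = 0 quantises k = nπ/d, hence E_n = ℏ²k²/2m = n²π²ℏ²/(2md²).
E_2 = 2² × π² / (2 × 1 × 0.689²) = 41.58.

E = 41.6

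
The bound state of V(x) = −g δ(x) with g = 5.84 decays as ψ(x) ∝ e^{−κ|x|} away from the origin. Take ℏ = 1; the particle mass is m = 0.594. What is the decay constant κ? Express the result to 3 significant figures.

Integrate −(ℏ²/2m)ψ'' − gδ(x)ψ = Eψ from −ε to +ε: the ψ'' term gives ψ'(0⁺) − ψ'(0⁻) and the δ term gives −(2mg/ℏ²)ψ(0).
With ψ ∝ e^{−κ|x|} this yields −2κ = −2mg/ℏ², so κ = mg/ℏ² = 3.469.

κ = 3.47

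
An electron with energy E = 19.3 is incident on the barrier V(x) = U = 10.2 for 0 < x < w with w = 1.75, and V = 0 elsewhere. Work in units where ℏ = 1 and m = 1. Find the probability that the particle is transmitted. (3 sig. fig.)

T = 0.887

Above the barrier the interior wavenumber is k₂ = √(2m(E − U))/ℏ = 4.266, giving phase k₂w = 7.466.
T = [1 + U² sin²(k₂w) / (4E(E − U))]⁻¹ = 1/1.127 = 0.887.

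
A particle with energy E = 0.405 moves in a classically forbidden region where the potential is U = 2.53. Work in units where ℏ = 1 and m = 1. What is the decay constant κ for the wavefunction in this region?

Since E < U the TISE in this region is ψ'' = κ²ψ with κ = √(2m(U − E))/ℏ.
κ = √(2 × 1 × 2.125) = 2.062.

κ = 2.06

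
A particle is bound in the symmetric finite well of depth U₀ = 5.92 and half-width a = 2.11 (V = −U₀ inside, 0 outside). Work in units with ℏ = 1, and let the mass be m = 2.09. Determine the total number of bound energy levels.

N = 7

The dimensionless depth is z₀ = a√(2mU₀)/ℏ = 2.11 × √(24.75) = 10.50.
The even/odd transcendental equations gain one root per π/2 in z₀, giving N = 1 + ⌊2z₀/π⌋ = 1 + ⌊6.682⌋ = 7.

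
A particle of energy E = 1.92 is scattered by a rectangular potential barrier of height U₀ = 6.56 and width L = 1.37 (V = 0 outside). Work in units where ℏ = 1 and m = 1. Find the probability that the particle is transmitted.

Since E < U₀ the interior solution is evanescent with decay constant κ = √(2m(U₀ − E))/ℏ = 3.046.
κL = 4.173, sinh(κL) = 32.46.
Matching ψ, ψ′ at both faces gives T = [1 + U₀² sinh²(κL) / (4E(U₀ − E))]⁻¹ = 1/1274 = 0.000785.

T = 0.000785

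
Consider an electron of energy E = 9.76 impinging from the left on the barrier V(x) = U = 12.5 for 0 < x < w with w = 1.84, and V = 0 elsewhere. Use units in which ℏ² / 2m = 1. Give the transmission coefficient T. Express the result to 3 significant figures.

Since E < U the interior solution is evanescent with decay constant κ = √(2m(U − E))/ℏ = 1.655.
κw = 3.046, sinh(κw) = 10.49.
Matching ψ, ψ′ at both faces gives T = [1 + U² sinh²(κw) / (4E(U − E))]⁻¹ = 1/161.7 = 0.00618.

T = 0.00618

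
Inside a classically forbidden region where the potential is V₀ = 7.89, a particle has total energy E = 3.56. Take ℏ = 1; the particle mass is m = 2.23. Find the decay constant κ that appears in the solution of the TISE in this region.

κ = 4.39

Since E < V₀ the TISE in this region is ψ'' = κ²ψ with κ = √(2m(V₀ − E))/ℏ.
κ = √(2 × 2.23 × 4.33) = 4.395.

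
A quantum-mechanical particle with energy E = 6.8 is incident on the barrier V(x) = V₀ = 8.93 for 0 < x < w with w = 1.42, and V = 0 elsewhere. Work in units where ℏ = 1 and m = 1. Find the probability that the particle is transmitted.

T = 0.00825

Since E < V₀ the interior solution is evanescent with decay constant κ = √(2m(V₀ − E))/ℏ = 2.064.
κw = 2.931, sinh(κw) = 9.345.
The exact tunnelling result is T⁻¹ = 1 + V₀² sinh²(κw) / [4E(V₀ − E)] = 121.2, so T = 0.00825.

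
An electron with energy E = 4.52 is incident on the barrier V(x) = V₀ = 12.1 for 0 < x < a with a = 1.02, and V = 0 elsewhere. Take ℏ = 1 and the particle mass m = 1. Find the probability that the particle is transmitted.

T = 0.00133

E < V₀: inside the barrier ψ ∝ e^{±κx} with κ = √(2m(V₀ − E))/ℏ = 3.894.
κa = 3.971, sinh(κa) = 26.52.
Matching ψ, ψ′ at both faces gives T = [1 + V₀² sinh²(κa) / (4E(V₀ − E))]⁻¹ = 1/752.4 = 0.00133.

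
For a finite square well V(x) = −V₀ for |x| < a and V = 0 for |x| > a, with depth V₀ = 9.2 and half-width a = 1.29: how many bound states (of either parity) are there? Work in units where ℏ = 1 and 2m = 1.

The dimensionless depth is z₀ = a√(2mV₀)/ℏ = 1.29 × √(9.200) = 3.913.
A new bound state (alternating even/odd) appears each time z₀ passes a multiple of π/2, so N = ⌊2z₀/π⌋ + 1 = ⌊2.491⌋ + 1 = 3.

N = 3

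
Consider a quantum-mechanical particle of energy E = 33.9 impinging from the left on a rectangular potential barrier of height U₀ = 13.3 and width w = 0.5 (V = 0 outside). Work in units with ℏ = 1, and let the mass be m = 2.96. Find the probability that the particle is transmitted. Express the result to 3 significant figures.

Above the barrier the interior wavenumber is k₂ = √(2m(E − U₀))/ℏ = 11.04, giving phase k₂w = 5.522.
Matching at both interfaces gives T⁻¹ = 1 + U₀² sin²(k₂w) / [4E(E − U₀)] = 1.030, hence T = 0.971.

T = 0.971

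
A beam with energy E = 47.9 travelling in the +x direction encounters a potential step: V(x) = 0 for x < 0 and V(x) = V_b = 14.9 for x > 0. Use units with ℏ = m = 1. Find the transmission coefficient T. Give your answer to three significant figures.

T = 0.991

On each side the TISE gives plane waves with k = √(2m(E − V))/ℏ: k₁ = √(2·1·47.9) = 9.788, k₂ = √(2·1·33) = 8.124.
Matching ψ and ψ′ at x = 0 gives r = (k₁ − k₂)/(k₁ + k₂), so R = r² = 0.008627 and T = 1 − R = 0.9914.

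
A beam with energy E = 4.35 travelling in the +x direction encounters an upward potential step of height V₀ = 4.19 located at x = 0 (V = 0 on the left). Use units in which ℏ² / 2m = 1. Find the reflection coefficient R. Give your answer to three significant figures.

R = 0.460

The wavenumbers are k₁ = √(2mE)/ℏ = 2.086 on the left and k₂ = √(2m(E − V₀))/ℏ = 0.4000 on the right.
Matching ψ and ψ′ at x = 0 gives r = (k₁ − k₂)/(k₁ + k₂), so R = r² = 0.4599 and T = 1 − R = 0.5401.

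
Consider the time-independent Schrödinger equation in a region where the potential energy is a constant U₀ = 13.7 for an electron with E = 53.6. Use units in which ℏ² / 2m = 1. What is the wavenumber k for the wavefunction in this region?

With E > U₀ the solution is oscillatory, ψ ∝ e^{±ikx} with k = √(2m(E − U₀))/ℏ.
k = √(2 × 0.5 × 39.9) = 6.317.

k = 6.32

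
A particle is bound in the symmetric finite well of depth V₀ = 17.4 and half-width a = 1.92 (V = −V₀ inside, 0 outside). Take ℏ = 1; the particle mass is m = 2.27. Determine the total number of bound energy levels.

Define the well-strength parameter z₀ = (a/ℏ)√(2mV₀) = 1.92 × √(2·2.27·17.4) = 17.06.
The even/odd transcendental equations gain one root per π/2 in z₀, giving N = 1 + ⌊2z₀/π⌋ = 1 + ⌊10.86⌋ = 11.

N = 11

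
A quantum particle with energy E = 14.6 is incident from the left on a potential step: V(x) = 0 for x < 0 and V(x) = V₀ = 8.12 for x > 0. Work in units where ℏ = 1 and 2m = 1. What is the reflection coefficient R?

R = 0.0401

The wavenumbers are k₁ = √(2mE)/ℏ = 3.821 on the left and k₂ = √(2m(E − V₀))/ℏ = 2.546 on the right.
Matching ψ and ψ′ at x = 0 gives r = (k₁ − k₂)/(k₁ + k₂), so R = r² = 0.04013 and T = 1 − R = 0.9599.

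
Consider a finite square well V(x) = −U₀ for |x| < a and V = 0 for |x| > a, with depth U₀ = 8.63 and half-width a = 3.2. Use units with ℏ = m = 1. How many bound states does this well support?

N = 9

The dimensionless depth is z₀ = a√(2mU₀)/ℏ = 3.2 × √(17.26) = 13.29.
A new bound state (alternating even/odd) appears each time z₀ passes a multiple of π/2, so N = ⌊2z₀/π⌋ + 1 = ⌊8.464⌋ + 1 = 9.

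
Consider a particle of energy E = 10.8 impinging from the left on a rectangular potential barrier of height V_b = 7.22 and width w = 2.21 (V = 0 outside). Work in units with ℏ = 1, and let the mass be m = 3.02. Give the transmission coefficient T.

T = 0.840

Above the barrier the interior wavenumber is k₂ = √(2m(E − V_b))/ℏ = 4.650, giving phase k₂w = 10.28.
T = [1 + V_b² sin²(k₂w) / (4E(E − V_b))]⁻¹ = 1/1.191 = 0.840.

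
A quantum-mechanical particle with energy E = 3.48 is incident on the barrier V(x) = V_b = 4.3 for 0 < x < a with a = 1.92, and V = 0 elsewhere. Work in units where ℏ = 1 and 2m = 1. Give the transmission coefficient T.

T = 0.0751

E < V_b: inside the barrier ψ ∝ e^{±κx} with κ = √(2m(V_b − E))/ℏ = 0.9055.
κa = 1.739, sinh(κa) = 2.757.
Matching ψ, ψ′ at both faces gives T = [1 + V_b² sinh²(κa) / (4E(V_b − E))]⁻¹ = 1/13.31 = 0.0751.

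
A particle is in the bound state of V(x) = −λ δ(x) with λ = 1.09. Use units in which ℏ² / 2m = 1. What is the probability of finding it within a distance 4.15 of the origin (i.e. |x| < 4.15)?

The normalised bound state is ψ = √κ e^{−κ|x|} with κ = mλ/ℏ² = 0.5450.
P(|x| < d) = ∫_{−d}^{d} κ e^{−2κ|x|} dx = 1 − e^{−2κd} = 1 − e^{−4.524} = 0.9891.

P = 0.989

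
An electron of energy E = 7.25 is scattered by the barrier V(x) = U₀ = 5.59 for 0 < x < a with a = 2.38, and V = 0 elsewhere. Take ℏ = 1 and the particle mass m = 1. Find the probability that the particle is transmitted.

T = 0.640

E > U₀: inside the barrier k₂ = √(2m(E − U₀))/ℏ = 1.822, k₂a = 4.337.
Matching at both interfaces gives T⁻¹ = 1 + U₀² sin²(k₂a) / [4E(E − U₀)] = 1.562, hence T = 0.640.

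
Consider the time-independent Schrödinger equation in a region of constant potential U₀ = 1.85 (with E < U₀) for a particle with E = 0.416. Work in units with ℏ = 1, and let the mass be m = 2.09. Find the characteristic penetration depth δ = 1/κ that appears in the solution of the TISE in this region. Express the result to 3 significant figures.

Since E < U₀ the TISE in this region is ψ'' = κ²ψ with κ = √(2m(U₀ − E))/ℏ.
κ = √(2 × 2.09 × 1.434) = 2.448. The penetration depth is δ = 1/κ = 0.408.

δ = 0.408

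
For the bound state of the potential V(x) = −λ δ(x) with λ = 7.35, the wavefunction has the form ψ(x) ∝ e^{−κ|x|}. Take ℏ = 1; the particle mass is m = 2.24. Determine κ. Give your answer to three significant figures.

Integrating the TISE across x = 0 gives the cusp condition ψ'(0⁺) − ψ'(0⁻) = −(2mλ/ℏ²)ψ(0).
With ψ ∝ e^{−κ|x|} this yields −2κ = −2mλ/ℏ², so κ = mλ/ℏ² = 16.46.

κ = 16.5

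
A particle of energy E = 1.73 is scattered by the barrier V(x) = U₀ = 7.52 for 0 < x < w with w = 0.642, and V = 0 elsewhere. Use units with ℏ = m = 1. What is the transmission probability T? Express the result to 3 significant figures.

E < U₀: inside the barrier ψ ∝ e^{±κx} with κ = √(2m(U₀ − E))/ℏ = 3.403.
κw = 2.185, sinh(κw) = 4.388.
The exact tunnelling result is T⁻¹ = 1 + U₀² sinh²(κw) / [4E(U₀ − E)] = 28.17, so T = 0.0355.

T = 0.0355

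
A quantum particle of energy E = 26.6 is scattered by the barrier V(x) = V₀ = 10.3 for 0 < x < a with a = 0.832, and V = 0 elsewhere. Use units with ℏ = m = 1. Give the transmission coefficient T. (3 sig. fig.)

Above the barrier the interior wavenumber is k₂ = √(2m(E − V₀))/ℏ = 5.710, giving phase k₂a = 4.750.
Matching at both interfaces gives T⁻¹ = 1 + V₀² sin²(k₂a) / [4E(E − V₀)] = 1.061, hence T = 0.942.

T = 0.942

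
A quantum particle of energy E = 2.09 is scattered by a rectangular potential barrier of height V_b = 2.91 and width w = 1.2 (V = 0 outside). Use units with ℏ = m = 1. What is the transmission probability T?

T = 0.141

E < V_b: inside the barrier ψ ∝ e^{±κx} with κ = √(2m(V_b − E))/ℏ = 1.281.
κw = 1.537, sinh(κw) = 2.217.
The exact tunnelling result is T⁻¹ = 1 + V_b² sinh²(κw) / [4E(V_b − E)] = 7.073, so T = 0.141.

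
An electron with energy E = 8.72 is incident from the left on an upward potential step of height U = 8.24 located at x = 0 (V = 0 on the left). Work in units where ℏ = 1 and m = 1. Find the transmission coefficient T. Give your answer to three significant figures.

The wavenumbers are k₁ = √(2mE)/ℏ = 4.176 on the left and k₂ = √(2m(E − U))/ℏ = 0.9798 on the right.
Continuity of ψ and ψ′ at the step yields the reflection amplitude r = (k₁ − k₂)/(k₁ + k₂) = 0.6199; thus R = |r|² = 0.3843, T = 0.6157.

T = 0.616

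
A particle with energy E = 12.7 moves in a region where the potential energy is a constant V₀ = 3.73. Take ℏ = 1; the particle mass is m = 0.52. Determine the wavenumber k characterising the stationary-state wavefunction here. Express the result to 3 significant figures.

k = 3.05

With E > V₀ the solution is oscillatory, ψ ∝ e^{±ikx} with k = √(2m(E − V₀))/ℏ.
k = √(2 × 0.52 × 8.97) = 3.054.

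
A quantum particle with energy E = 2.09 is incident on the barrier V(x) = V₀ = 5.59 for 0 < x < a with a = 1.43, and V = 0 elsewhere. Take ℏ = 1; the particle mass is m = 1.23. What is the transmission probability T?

Since E < V₀ the interior solution is evanescent with decay constant κ = √(2m(V₀ − E))/ℏ = 2.934.
κa = 4.196, sinh(κa) = 33.20.
Matching ψ, ψ′ at both faces gives T = [1 + V₀² sinh²(κa) / (4E(V₀ − E))]⁻¹ = 1/1178 = 0.000849.

T = 0.000849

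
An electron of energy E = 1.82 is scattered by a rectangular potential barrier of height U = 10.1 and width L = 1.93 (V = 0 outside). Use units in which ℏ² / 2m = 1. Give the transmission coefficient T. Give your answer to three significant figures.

T = 0.0000355

Since E < U the interior solution is evanescent with decay constant κ = √(2m(U − E))/ℏ = 2.877.
κL = 5.554, sinh(κL) = 129.1.
Matching ψ, ψ′ at both faces gives T = [1 + U² sinh²(κL) / (4E(U − E))]⁻¹ = 1/28200 = 0.0000355.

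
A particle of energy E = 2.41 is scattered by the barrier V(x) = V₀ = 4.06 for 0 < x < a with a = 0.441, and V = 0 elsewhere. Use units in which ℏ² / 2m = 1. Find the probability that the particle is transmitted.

T = 0.730

Since E < V₀ the interior solution is evanescent with decay constant κ = √(2m(V₀ − E))/ℏ = 1.285.
κa = 0.5665, sinh(κa) = 0.5973.
The exact tunnelling result is T⁻¹ = 1 + V₀² sinh²(κa) / [4E(V₀ − E)] = 1.370, so T = 0.730.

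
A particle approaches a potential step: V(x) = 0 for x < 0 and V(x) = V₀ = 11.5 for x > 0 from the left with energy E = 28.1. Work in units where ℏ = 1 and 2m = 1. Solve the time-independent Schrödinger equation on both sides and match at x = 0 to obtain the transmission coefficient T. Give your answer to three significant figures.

T = 0.983

On each side the TISE gives plane waves with k = √(2m(E − V))/ℏ: k₁ = √(2·½·28.1) = 5.301, k₂ = √(2·½·16.6) = 4.074.
Matching ψ and ψ′ at x = 0 gives r = (k₁ − k₂)/(k₁ + k₂), so R = r² = 0.01712 and T = 1 − R = 0.9829.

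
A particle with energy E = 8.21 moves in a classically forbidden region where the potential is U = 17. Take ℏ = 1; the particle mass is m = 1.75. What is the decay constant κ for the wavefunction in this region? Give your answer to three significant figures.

Since E < U the TISE in this region is ψ'' = κ²ψ with κ = √(2m(U − E))/ℏ.
κ = √(2 × 1.75 × 8.79) = 5.547.

κ = 5.55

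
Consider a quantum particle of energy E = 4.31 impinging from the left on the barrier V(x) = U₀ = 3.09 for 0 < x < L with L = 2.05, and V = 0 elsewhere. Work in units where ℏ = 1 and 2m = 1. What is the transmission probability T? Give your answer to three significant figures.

Above the barrier the interior wavenumber is k₂ = √(2m(E − U₀))/ℏ = 1.105, giving phase k₂L = 2.264.
Matching at both interfaces gives T⁻¹ = 1 + U₀² sin²(k₂L) / [4E(E − U₀)] = 1.268, hence T = 0.788.

T = 0.788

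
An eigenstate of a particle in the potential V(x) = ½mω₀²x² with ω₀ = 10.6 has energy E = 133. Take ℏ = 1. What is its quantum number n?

Invert E_n = (n + ½)ℏω₀: n = E/ℏω₀ − ½ = 12.047, so n = 12.

n = 12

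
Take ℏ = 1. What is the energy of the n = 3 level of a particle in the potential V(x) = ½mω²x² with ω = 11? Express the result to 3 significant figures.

E = 38.5

Using E_n = (n + ½)ℏω: E_3 = 3.5 × 11 = 38.50.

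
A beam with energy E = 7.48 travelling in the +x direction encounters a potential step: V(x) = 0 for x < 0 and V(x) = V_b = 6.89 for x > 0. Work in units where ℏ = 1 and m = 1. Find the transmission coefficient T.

On each side the TISE gives plane waves with k = √(2m(E − V))/ℏ: k₁ = √(2·1·7.48) = 3.868, k₂ = √(2·1·0.59) = 1.086.
Matching ψ and ψ′ at x = 0 gives r = (k₁ − k₂)/(k₁ + k₂), so R = r² = 0.3152 and T = 1 − R = 0.6848.

T = 0.685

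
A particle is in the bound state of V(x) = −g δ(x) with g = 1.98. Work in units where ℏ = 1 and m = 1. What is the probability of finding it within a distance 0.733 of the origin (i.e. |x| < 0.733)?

P = 0.945

The normalised bound state is ψ = √κ e^{−κ|x|} with κ = mg/ℏ² = 1.980.
P(|x| < d) = ∫_{−d}^{d} κ e^{−2κ|x|} dx = 1 − e^{−2κd} = 1 − e^{−2.903} = 0.9451.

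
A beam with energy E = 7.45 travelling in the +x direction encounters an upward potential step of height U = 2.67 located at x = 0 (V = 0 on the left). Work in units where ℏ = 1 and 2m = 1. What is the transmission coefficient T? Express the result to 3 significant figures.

The wavenumbers are k₁ = √(2mE)/ℏ = 2.729 on the left and k₂ = √(2m(E − U))/ℏ = 2.186 on the right.
Continuity of ψ and ψ′ at the step yields the reflection amplitude r = (k₁ − k₂)/(k₁ + k₂) = 0.1105; thus R = |r|² = 0.01221, T = 0.9878.

T = 0.988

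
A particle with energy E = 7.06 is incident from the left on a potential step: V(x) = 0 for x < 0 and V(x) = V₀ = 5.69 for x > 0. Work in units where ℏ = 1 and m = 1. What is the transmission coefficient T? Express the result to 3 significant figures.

The wavenumbers are k₁ = √(2mE)/ℏ = 3.758 on the left and k₂ = √(2m(E − V₀))/ℏ = 1.655 on the right.
Continuity of ψ and ψ′ at the step yields the reflection amplitude r = (k₁ − k₂)/(k₁ + k₂) = 0.3884; thus R = |r|² = 0.1509, T = 0.8491.

T = 0.849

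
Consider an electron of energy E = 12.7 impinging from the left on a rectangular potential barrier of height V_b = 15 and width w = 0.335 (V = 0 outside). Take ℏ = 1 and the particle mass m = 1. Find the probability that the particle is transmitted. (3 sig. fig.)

T = 0.459

E < V_b: inside the barrier ψ ∝ e^{±κx} with κ = √(2m(V_b − E))/ℏ = 2.145.
κw = 0.7185, sinh(κw) = 0.7819.
The exact tunnelling result is T⁻¹ = 1 + V_b² sinh²(κw) / [4E(V_b − E)] = 2.177, so T = 0.459.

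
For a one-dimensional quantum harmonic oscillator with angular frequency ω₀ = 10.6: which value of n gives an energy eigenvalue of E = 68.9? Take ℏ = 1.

E_n = ℏω₀(n + ½) ⇒ n = E/(ℏω₀) − ½ = 68.9/10.6 − 0.5 = 6.000 → n = 6.

n = 6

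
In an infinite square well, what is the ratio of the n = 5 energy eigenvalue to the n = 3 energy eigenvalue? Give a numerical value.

2.77778

Since E_n ∝ n², the ratio is (5/3)² = 2.77778.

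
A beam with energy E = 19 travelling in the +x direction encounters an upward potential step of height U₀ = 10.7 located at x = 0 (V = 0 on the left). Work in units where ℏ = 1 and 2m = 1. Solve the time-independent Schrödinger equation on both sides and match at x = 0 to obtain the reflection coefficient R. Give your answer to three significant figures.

The wavenumbers are k₁ = √(2mE)/ℏ = 4.359 on the left and k₂ = √(2m(E − U₀))/ℏ = 2.881 on the right.
Matching ψ and ψ′ at x = 0 gives r = (k₁ − k₂)/(k₁ + k₂), so R = r² = 0.04167 and T = 1 − R = 0.9583.

R = 0.0417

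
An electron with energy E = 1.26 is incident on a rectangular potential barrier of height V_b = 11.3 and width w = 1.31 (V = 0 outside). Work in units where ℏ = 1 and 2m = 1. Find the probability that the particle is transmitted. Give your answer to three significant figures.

T = 0.000393

E < V_b: inside the barrier ψ ∝ e^{±κx} with κ = √(2m(V_b − E))/ℏ = 3.169.
κw = 4.151, sinh(κw) = 31.74.
Matching ψ, ψ′ at both faces gives T = [1 + V_b² sinh²(κw) / (4E(V_b − E))]⁻¹ = 1/2543 = 0.000393.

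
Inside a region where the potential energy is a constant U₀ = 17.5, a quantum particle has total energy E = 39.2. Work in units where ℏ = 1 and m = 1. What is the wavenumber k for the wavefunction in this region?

k = 6.59

With E > U₀ the solution is oscillatory, ψ ∝ e^{±ikx} with k = √(2m(E − U₀))/ℏ.
k = √(2 × 1 × 21.7) = 6.588.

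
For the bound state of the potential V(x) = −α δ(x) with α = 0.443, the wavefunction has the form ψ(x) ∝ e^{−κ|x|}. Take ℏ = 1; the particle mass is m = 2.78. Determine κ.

κ = 1.23

Integrating the TISE across x = 0 gives the cusp condition ψ'(0⁺) − ψ'(0⁻) = −(2mα/ℏ²)ψ(0).
With ψ ∝ e^{−κ|x|} this yields −2κ = −2mα/ℏ², so κ = mα/ℏ² = 1.232.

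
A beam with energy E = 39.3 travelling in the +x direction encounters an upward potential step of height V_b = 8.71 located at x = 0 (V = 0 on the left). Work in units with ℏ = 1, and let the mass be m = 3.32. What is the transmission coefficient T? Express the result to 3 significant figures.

T = 0.996

The wavenumbers are k₁ = √(2mE)/ℏ = 16.15 on the left and k₂ = √(2m(E − V_b))/ℏ = 14.25 on the right.
Matching ψ and ψ′ at x = 0 gives r = (k₁ − k₂)/(k₁ + k₂), so R = r² = 0.003913 and T = 1 − R = 0.9961.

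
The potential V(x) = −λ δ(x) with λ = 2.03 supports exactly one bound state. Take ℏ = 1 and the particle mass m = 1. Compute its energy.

E = -2.06

For x ≠ 0 the bound state is ψ ∝ e^{−κ|x|}; integrating the TISE across the delta gives the cusp condition 2κ = 2mλ/ℏ², so κ = 2.030.
Then E = −ℏ²κ²/(2m) = −mλ²/(2ℏ²) = -2.060.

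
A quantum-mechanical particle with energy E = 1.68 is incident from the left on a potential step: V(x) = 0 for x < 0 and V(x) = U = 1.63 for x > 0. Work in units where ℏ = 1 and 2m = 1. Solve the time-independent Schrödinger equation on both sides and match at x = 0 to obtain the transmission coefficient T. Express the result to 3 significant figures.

T = 0.502

On each side the TISE gives plane waves with k = √(2m(E − V))/ℏ: k₁ = √(2·½·1.68) = 1.296, k₂ = √(2·½·0.05) = 0.2236.
Matching ψ and ψ′ at x = 0 gives r = (k₁ − k₂)/(k₁ + k₂), so R = r² = 0.4981 and T = 1 − R = 0.5019.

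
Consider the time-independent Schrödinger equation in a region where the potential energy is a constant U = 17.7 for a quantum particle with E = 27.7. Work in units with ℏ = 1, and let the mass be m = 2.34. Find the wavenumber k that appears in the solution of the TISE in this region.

With E > U the solution is oscillatory, ψ ∝ e^{±ikx} with k = √(2m(E − U))/ℏ.
k = √(2 × 2.34 × 10) = 6.841.

k = 6.84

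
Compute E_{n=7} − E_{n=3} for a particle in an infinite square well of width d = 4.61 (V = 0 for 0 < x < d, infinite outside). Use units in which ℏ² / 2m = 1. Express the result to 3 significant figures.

E_n = n²π²ℏ²/(2md²), so ΔE = (7² − 3²) π²ℏ²/(2md²).
ΔE = 40 × π² / (2 × 0.5 × 4.61²) = 18.58.

ΔE = 18.6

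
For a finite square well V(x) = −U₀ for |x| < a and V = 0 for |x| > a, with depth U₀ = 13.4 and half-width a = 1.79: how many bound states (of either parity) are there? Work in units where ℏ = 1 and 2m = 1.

N = 5

Define the well-strength parameter z₀ = (a/ℏ)√(2mU₀) = 1.79 × √(2·0.5·13.4) = 6.552.
A new bound state (alternating even/odd) appears each time z₀ passes a multiple of π/2, so N = ⌊2z₀/π⌋ + 1 = ⌊4.171⌋ + 1 = 5.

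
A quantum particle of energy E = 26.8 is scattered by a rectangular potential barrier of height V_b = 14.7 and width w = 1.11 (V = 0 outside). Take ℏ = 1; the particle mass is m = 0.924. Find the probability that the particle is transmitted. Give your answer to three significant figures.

Above the barrier the interior wavenumber is k₂ = √(2m(E − V_b))/ℏ = 4.729, giving phase k₂w = 5.249.
T = [1 + V_b² sin²(k₂w) / (4E(E − V_b))]⁻¹ = 1/1.123 = 0.890.

T = 0.890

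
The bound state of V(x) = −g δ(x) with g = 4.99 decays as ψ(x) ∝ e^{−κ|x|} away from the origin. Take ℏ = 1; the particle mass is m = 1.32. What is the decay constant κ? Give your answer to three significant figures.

Integrate −(ℏ²/2m)ψ'' − gδ(x)ψ = Eψ from −ε to +ε: the ψ'' term gives ψ'(0⁺) − ψ'(0⁻) and the δ term gives −(2mg/ℏ²)ψ(0).
With ψ ∝ e^{−κ|x|} this yields −2κ = −2mg/ℏ², so κ = mg/ℏ² = 6.587.

κ = 6.59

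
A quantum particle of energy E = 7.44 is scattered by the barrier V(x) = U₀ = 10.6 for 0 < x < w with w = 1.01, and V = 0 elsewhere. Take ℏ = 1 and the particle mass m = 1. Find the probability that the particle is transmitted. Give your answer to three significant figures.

T = 0.0207

Since E < U₀ the interior solution is evanescent with decay constant κ = √(2m(U₀ − E))/ℏ = 2.514.
κw = 2.539, sinh(κw) = 6.295.
Matching ψ, ψ′ at both faces gives T = [1 + U₀² sinh²(κw) / (4E(U₀ − E))]⁻¹ = 1/48.34 = 0.0207.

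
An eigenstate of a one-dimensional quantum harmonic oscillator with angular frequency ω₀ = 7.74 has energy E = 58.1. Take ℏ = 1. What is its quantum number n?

Invert E_n = (n + ½)ℏω₀: n = E/ℏω₀ − ½ = 7.006, so n = 7.

n = 7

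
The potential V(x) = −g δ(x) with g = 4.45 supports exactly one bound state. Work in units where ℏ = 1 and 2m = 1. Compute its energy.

For x ≠ 0 the bound state is ψ ∝ e^{−κ|x|}; integrating the TISE across the delta gives the cusp condition 2κ = 2mg/ℏ², so κ = 2.225.
Then E = −ℏ²κ²/(2m) = −mg²/(2ℏ²) = -4.951.

E = -4.95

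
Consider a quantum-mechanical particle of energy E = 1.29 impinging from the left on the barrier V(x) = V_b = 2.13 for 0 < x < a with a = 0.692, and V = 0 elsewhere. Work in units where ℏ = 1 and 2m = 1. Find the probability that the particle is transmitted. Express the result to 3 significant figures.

E < V_b: inside the barrier ψ ∝ e^{±κx} with κ = √(2m(V_b − E))/ℏ = 0.9165.
κa = 0.6342, sinh(κa) = 0.6776.
Matching ψ, ψ′ at both faces gives T = [1 + V_b² sinh²(κa) / (4E(V_b − E))]⁻¹ = 1/1.481 = 0.675.

T = 0.675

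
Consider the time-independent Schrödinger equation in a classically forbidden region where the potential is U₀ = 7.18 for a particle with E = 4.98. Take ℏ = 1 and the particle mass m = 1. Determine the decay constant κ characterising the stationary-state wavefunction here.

κ = 2.10

Since E < U₀ the TISE in this region is ψ'' = κ²ψ with κ = √(2m(U₀ − E))/ℏ.
κ = √(2 × 1 × 2.2) = 2.098.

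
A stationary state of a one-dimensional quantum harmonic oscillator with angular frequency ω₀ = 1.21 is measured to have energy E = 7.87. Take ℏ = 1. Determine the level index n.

n = 6

Invert E_n = (n + ½)ℏω₀: n = E/ℏω₀ − ½ = 6.004, so n = 6.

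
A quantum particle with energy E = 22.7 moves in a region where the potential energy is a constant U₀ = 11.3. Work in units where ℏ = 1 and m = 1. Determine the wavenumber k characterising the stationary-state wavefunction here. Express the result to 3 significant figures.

k = 4.77

With E > U₀ the solution is oscillatory, ψ ∝ e^{±ikx} with k = √(2m(E − U₀))/ℏ.
k = √(2 × 1 × 11.4) = 4.775.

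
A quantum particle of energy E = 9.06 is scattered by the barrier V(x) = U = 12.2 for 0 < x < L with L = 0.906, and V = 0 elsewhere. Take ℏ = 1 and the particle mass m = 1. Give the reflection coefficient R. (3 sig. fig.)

R = 0.968

E < U: inside the barrier ψ ∝ e^{±κx} with κ = √(2m(U − E))/ℏ = 2.506.
κL = 2.270, sinh(κL) = 4.790.
Matching ψ, ψ′ at both faces gives T = [1 + U² sinh²(κL) / (4E(U − E))]⁻¹ = 1/31.01 = 0.0322.
R = 1 − T = 0.968.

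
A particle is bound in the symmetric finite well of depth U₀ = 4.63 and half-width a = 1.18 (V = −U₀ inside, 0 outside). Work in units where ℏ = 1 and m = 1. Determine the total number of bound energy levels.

N = 3

Define the well-strength parameter z₀ = (a/ℏ)√(2mU₀) = 1.18 × √(2·1·4.63) = 3.591.
The even/odd transcendental equations gain one root per π/2 in z₀, giving N = 1 + ⌊2z₀/π⌋ = 1 + ⌊2.286⌋ = 3.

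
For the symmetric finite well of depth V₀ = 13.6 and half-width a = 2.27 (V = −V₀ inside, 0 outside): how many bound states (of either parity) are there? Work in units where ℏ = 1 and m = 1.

N = 8

The dimensionless depth is z₀ = a√(2mV₀)/ℏ = 2.27 × √(27.20) = 11.84.
A new bound state (alternating even/odd) appears each time z₀ passes a multiple of π/2, so N = ⌊2z₀/π⌋ + 1 = ⌊7.537⌋ + 1 = 8.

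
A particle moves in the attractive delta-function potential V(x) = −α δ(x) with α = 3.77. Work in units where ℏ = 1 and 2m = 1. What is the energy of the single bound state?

E = -3.55

For x ≠ 0 the bound state is ψ ∝ e^{−κ|x|}; integrating the TISE across the delta gives the cusp condition 2κ = 2mα/ℏ², so κ = 1.885.
Then E = −ℏ²κ²/(2m) = −mα²/(2ℏ²) = -3.553.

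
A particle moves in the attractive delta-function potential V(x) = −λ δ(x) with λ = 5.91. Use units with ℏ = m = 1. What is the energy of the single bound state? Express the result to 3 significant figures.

For x ≠ 0 the bound state is ψ ∝ e^{−κ|x|}; integrating the TISE across the delta gives the cusp condition 2κ = 2mλ/ℏ², so κ = 5.910.
Then E = −ℏ²κ²/(2m) = −mλ²/(2ℏ²) = -17.46.

E = -17.5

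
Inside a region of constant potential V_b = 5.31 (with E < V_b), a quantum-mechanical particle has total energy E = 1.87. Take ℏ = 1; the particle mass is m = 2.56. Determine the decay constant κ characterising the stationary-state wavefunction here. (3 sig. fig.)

κ = 4.20

Since E < V_b the TISE in this region is ψ'' = κ²ψ with κ = √(2m(V_b − E))/ℏ.
κ = √(2 × 2.56 × 3.44) = 4.197.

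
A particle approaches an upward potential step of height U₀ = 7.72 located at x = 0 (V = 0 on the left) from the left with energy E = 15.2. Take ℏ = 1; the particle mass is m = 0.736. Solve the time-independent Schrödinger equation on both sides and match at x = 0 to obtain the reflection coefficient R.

On each side the TISE gives plane waves with k = √(2m(E − V))/ℏ: k₁ = √(2·0.736·15.2) = 4.730, k₂ = √(2·0.736·7.48) = 3.318.
Continuity of ψ and ψ′ at the step yields the reflection amplitude r = (k₁ − k₂)/(k₁ + k₂) = 0.1754; thus R = |r|² = 0.03078, T = 0.9692.

R = 0.0308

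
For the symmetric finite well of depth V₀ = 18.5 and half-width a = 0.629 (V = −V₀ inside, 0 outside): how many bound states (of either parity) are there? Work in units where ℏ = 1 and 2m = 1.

The dimensionless depth is z₀ = a√(2mV₀)/ℏ = 0.629 × √(18.50) = 2.705.
A new bound state (alternating even/odd) appears each time z₀ passes a multiple of π/2, so N = ⌊2z₀/π⌋ + 1 = ⌊1.722⌋ + 1 = 2.

N = 2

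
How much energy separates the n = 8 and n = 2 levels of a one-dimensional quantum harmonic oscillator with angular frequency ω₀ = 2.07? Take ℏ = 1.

ΔE = 12.4

E_n = ℏω₀(n + ½), so ΔE = (8 − 2) ℏω₀ = 6 × 2.07 = 12.42.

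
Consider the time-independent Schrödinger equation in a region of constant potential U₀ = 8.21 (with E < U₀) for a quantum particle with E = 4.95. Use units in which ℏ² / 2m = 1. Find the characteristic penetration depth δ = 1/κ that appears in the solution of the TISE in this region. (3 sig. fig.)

δ = 0.554

Since E < U₀ the TISE in this region is ψ'' = κ²ψ with κ = √(2m(U₀ − E))/ℏ.
κ = √(2 × 0.5 × 3.26) = 1.806. The penetration depth is δ = 1/κ = 0.554.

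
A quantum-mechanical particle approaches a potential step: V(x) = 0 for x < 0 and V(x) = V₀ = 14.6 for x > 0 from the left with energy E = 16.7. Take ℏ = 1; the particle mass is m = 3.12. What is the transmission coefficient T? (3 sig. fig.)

T = 0.773

The wavenumbers are k₁ = √(2mE)/ℏ = 10.21 on the left and k₂ = √(2m(E − V₀))/ℏ = 3.620 on the right.
Matching ψ and ψ′ at x = 0 gives r = (k₁ − k₂)/(k₁ + k₂), so R = r² = 0.2270 and T = 1 − R = 0.7730.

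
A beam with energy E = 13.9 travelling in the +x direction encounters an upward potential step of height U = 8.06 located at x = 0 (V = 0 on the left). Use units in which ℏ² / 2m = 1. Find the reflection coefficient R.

On each side the TISE gives plane waves with k = √(2m(E − V))/ℏ: k₁ = √(2·½·13.9) = 3.728, k₂ = √(2·½·5.84) = 2.417.
Continuity of ψ and ψ′ at the step yields the reflection amplitude r = (k₁ − k₂)/(k₁ + k₂) = 0.2135; thus R = |r|² = 0.04556, T = 0.9544.

R = 0.0456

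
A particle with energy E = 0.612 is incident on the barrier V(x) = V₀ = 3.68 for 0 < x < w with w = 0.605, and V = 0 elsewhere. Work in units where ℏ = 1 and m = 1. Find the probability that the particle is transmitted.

E < V₀: inside the barrier ψ ∝ e^{±κx} with κ = √(2m(V₀ − E))/ℏ = 2.477.
κw = 1.499, sinh(κw) = 2.126.
Matching ψ, ψ′ at both faces gives T = [1 + V₀² sinh²(κw) / (4E(V₀ − E))]⁻¹ = 1/9.151 = 0.109.

T = 0.109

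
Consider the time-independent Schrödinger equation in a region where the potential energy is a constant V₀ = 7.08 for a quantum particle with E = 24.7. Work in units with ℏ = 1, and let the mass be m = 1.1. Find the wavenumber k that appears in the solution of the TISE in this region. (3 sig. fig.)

k = 6.23

With E > V₀ the solution is oscillatory, ψ ∝ e^{±ikx} with k = √(2m(E − V₀))/ℏ.
k = √(2 × 1.1 × 17.62) = 6.226.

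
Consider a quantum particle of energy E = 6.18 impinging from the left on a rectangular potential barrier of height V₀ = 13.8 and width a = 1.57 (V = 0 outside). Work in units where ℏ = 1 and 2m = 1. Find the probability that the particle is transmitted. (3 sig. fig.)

T = 0.000680

Since E < V₀ the interior solution is evanescent with decay constant κ = √(2m(V₀ − E))/ℏ = 2.760.
κa = 4.334, sinh(κa) = 38.11.
Matching ψ, ψ′ at both faces gives T = [1 + V₀² sinh²(κa) / (4E(V₀ − E))]⁻¹ = 1/1470 = 0.000680.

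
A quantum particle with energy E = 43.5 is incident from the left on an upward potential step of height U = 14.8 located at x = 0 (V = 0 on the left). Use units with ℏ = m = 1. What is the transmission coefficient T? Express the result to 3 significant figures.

The wavenumbers are k₁ = √(2mE)/ℏ = 9.327 on the left and k₂ = √(2m(E − U))/ℏ = 7.576 on the right.
Matching ψ and ψ′ at x = 0 gives r = (k₁ − k₂)/(k₁ + k₂), so R = r² = 0.01073 and T = 1 − R = 0.9893.

T = 0.989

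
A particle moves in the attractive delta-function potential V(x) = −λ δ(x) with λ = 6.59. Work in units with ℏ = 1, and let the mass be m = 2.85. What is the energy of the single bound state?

The bound state is ψ(x) = √κ e^{−κ|x|}. The derivative jump ψ'(0⁺) − ψ'(0⁻) = −(2mλ/ℏ²)ψ(0) fixes κ = mλ/ℏ² = 18.78.
Then E = −ℏ²κ²/(2m) = −mλ²/(2ℏ²) = -61.89.

E = -61.9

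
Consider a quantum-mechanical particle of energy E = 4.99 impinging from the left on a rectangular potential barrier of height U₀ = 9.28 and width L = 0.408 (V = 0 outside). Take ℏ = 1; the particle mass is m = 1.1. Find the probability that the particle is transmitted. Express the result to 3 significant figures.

T = 0.278

E < U₀: inside the barrier ψ ∝ e^{±κx} with κ = √(2m(U₀ − E))/ℏ = 3.072.
κL = 1.253, sinh(κL) = 1.608.
The exact tunnelling result is T⁻¹ = 1 + U₀² sinh²(κL) / [4E(U₀ − E)] = 3.602, so T = 0.278.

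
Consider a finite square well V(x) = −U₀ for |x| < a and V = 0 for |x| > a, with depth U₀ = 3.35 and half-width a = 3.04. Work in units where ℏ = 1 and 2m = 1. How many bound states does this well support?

N = 4

The dimensionless depth is z₀ = a√(2mU₀)/ℏ = 3.04 × √(3.350) = 5.564.
The even/odd transcendental equations gain one root per π/2 in z₀, giving N = 1 + ⌊2z₀/π⌋ = 1 + ⌊3.542⌋ = 4.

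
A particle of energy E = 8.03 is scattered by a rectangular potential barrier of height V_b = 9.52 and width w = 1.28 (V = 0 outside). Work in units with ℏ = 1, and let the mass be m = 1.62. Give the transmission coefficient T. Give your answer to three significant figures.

T = 0.00762

E < V_b: inside the barrier ψ ∝ e^{±κx} with κ = √(2m(V_b − E))/ℏ = 2.197.
κw = 2.812, sinh(κw) = 8.295.
The exact tunnelling result is T⁻¹ = 1 + V_b² sinh²(κw) / [4E(V_b − E)] = 131.3, so T = 0.00762.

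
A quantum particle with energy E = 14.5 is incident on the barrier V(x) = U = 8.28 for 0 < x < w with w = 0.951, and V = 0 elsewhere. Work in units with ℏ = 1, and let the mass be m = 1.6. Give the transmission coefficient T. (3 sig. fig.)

T = 0.869

Above the barrier the interior wavenumber is k₂ = √(2m(E − U))/ℏ = 4.461, giving phase k₂w = 4.243.
Matching at both interfaces gives T⁻¹ = 1 + U² sin²(k₂w) / [4E(E − U)] = 1.151, hence T = 0.869.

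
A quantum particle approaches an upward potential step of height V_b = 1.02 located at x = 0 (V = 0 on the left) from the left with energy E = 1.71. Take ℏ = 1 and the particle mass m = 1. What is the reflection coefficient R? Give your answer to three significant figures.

R = 0.0498

The wavenumbers are k₁ = √(2mE)/ℏ = 1.849 on the left and k₂ = √(2m(E − V_b))/ℏ = 1.175 on the right.
Matching ψ and ψ′ at x = 0 gives r = (k₁ − k₂)/(k₁ + k₂), so R = r² = 0.04976 and T = 1 − R = 0.9502.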